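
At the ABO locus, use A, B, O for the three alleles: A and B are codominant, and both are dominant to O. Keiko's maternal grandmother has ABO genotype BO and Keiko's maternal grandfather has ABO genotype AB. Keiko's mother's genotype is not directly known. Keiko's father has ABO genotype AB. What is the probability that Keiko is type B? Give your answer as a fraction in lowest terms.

Keiko's mother's ABO genotype from BO × AB: 1/4 AB, 1/4 AO, 1/4 BB, 1/4 BO.
Crossing each possibility with the father AB and summing P(type B): 1/4·1/4 + 1/4·1/4 + 1/4·1/2 + 1/4·1/2 = 3/8.

3/8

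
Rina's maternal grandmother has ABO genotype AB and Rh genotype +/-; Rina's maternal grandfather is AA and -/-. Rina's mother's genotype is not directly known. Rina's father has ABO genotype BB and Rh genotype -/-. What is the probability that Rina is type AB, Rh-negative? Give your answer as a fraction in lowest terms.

Rina's mother's ABO genotype from AB × AA: 1/2 AA, 1/2 AB.
Crossing each possibility with the father BB and summing P(type AB): 1/2·1 + 1/2·1/2 = 3/4.
Similarly for Rh via the mother's Rh distribution: P(Rh-) = 3/4.
Independent loci: 3/4 × 3/4 = 9/16.

9/16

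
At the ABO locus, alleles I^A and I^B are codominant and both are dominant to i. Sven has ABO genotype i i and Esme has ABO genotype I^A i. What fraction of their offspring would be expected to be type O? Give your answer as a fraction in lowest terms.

1/2

ABO cross i i × I^A i → offspring phenotypes: 1/2 O, 1/2 A.
So P(type O) = 1/2.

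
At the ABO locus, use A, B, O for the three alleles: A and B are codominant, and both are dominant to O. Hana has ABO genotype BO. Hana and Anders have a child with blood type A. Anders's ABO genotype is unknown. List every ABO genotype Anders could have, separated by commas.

For each candidate genotype of Anders, check whether crossing it with BO can produce every observed child phenotype.
  AA → possible child types {A, AB} ✓
  AB → possible child types {A, B, AB} ✓
  AO → possible child types {O, A, B, AB} ✓
  BB → possible child types {B} ✗
  BO → possible child types {O, B} ✗
  OO → possible child types {O, B} ✗

AA, AB, AO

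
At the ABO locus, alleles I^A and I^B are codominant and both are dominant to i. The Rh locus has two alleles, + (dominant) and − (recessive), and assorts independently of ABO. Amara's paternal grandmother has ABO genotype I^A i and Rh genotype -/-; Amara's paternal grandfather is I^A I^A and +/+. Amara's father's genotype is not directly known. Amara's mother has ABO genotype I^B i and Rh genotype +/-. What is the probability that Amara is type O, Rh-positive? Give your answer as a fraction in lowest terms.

3/32

Amara's father's ABO genotype from I^A i × I^A I^A: 1/2 I^A I^A, 1/2 I^A i.
Crossing each possibility with the mother I^B i and summing P(type O): 1/2·0 + 1/2·1/4 = 1/8.
Similarly for Rh via the father's Rh distribution: P(Rh+) = 3/4.
Independent loci: 1/8 × 3/4 = 3/32.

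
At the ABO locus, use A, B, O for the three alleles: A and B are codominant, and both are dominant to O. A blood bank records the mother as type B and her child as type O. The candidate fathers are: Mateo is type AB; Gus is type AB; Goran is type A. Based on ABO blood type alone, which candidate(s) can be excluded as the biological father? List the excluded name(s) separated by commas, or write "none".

Mateo, Gus

A candidate is excluded only if no genotype consistent with his phenotype could produce a type O child with a type B mother.
Mateo (type AB): no genotype consistent with that phenotype can produce a type-O child with a type-B mother.
Gus (type AB): no genotype consistent with that phenotype can produce a type-O child with a type-B mother.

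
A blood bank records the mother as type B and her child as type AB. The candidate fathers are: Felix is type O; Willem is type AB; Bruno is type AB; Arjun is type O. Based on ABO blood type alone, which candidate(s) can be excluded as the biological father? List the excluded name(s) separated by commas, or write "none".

Felix, Arjun

A candidate is excluded only if no genotype consistent with his phenotype could produce a type AB child with a type B mother.
Felix (type O): no genotype consistent with that phenotype can produce a type-AB child with a type-B mother.
Arjun (type O): no genotype consistent with that phenotype can produce a type-AB child with a type-B mother.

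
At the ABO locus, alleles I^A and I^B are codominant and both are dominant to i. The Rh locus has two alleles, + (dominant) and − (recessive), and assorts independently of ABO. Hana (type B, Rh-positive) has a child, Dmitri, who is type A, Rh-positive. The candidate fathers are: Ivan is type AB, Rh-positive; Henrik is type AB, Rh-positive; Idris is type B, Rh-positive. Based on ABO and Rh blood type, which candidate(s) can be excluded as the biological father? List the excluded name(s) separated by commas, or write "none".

A candidate is excluded only if no genotype consistent with his phenotype could produce a type A, Rh-positive child with a type B, Rh-positive mother.
Idris (type B, Rh+): no genotype consistent with that phenotype can produce a type-A Rh+ child with a type-B mother.

Idris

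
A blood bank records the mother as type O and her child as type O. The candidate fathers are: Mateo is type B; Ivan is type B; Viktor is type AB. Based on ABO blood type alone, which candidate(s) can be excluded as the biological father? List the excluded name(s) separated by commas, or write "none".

Viktor

A candidate is excluded only if no genotype consistent with his phenotype could produce a type O child with a type O mother.
Viktor (type AB): no genotype consistent with that phenotype can produce a type-O child with a type-O mother.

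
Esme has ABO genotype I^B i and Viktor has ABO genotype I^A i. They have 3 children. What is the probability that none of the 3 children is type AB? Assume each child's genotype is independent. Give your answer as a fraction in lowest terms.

ABO cross I^B i × I^A i → 1/4 O, 1/4 A, 1/4 B, 1/4 AB.
So P(type AB) = 1/4 per child.
P(not type AB) = 3/4 for one child; (3/4)^3 = 27/64.

27/64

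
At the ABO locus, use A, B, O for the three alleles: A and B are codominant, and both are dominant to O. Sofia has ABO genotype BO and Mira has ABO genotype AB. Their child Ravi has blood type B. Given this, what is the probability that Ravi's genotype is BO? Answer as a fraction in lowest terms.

1/2

Cross BO × AB → 1/4 AB, 1/4 AO, 1/4 BB, 1/4 BO.
Type-B genotypes among offspring: BB (1/4), BO (1/4); total 1/2.
P(BO | type B) = (1/4) / (1/2) = 1/2.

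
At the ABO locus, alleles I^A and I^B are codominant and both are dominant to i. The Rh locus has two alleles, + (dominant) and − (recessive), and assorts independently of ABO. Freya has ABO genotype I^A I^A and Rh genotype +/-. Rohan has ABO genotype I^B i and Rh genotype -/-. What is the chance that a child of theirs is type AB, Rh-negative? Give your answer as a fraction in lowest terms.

1/4

ABO cross I^A I^A × I^B i → offspring phenotypes: 1/2 A, 1/2 AB.
Rh cross +/- × -/- → 1/2 Rh+, 1/2 Rh-.
Independent loci: P(type AB, Rh-negative) = 1/2 × 1/2 = 1/4.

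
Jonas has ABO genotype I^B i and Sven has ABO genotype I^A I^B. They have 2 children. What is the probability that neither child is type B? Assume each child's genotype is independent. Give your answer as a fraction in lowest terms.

1/4

ABO cross I^B i × I^A I^B → 1/4 A, 1/2 B, 1/4 AB.
So P(type B) = 1/2 per child.
P(not type B) = 1/2 for one child; (1/2)^2 = 1/4.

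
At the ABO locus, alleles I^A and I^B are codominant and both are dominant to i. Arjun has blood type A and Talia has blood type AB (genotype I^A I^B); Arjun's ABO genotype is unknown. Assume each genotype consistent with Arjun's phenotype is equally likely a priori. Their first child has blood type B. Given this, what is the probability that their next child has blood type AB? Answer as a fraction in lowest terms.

1/4

Possible genotypes: Arjun ∈ {I^A I^A, I^A i}; Talia ∈ {I^A I^B}.
Weight each parental genotype pair by prior × P(type-B child):
  I^A i × I^A I^B: posterior weight 1; P(next child type AB) = 1/4.
Weighted sum = 1/4.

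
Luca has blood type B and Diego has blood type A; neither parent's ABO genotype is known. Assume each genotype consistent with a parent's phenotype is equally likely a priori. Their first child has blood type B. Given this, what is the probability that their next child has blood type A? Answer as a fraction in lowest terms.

Possible genotypes: Luca ∈ {BB, BO}; Diego ∈ {AA, AO}.
Weight each parental genotype pair by prior × P(type-B child):
  BB × AO: posterior weight 2/3; P(next child type A) = 0.
  BO × AO: posterior weight 1/3; P(next child type A) = 1/4.
Weighted sum = 1/12.

1/12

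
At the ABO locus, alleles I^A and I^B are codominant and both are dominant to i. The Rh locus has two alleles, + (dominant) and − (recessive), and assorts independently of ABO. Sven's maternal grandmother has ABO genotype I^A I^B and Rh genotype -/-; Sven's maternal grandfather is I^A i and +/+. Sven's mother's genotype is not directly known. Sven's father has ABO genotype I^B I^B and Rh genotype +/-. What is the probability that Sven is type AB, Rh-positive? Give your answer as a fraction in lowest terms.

Sven's mother's ABO genotype from I^A I^B × I^A i: 1/4 I^A I^A, 1/4 I^A I^B, 1/4 I^A i, 1/4 I^B i.
Crossing each possibility with the father I^B I^B and summing P(type AB): 1/4·1 + 1/4·1/2 + 1/4·1/2 + 1/4·0 = 1/2.
Similarly for Rh via the mother's Rh distribution: P(Rh+) = 3/4.
Independent loci: 1/2 × 3/4 = 3/8.

3/8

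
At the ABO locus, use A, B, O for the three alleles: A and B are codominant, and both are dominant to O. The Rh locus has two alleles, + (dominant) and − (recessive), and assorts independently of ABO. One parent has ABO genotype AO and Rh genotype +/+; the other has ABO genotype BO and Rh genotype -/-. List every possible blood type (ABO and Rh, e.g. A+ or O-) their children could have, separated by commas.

Gametes from AO × BO give offspring ABO genotypes AB, AO, BO, OO, i.e. phenotypes O, A, B, AB.
Rh cross +/+ × -/- → phenotypes Rh+.
Combining independently: O+, A+, B+, AB+.

O+, A+, B+, AB+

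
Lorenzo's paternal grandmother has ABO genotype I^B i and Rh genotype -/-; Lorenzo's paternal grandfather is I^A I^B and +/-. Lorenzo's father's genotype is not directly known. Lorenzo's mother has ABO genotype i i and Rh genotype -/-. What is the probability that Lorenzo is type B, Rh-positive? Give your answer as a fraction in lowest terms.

1/8

Lorenzo's father's ABO genotype from I^B i × I^A I^B: 1/4 I^A I^B, 1/4 I^A i, 1/4 I^B I^B, 1/4 I^B i.
Crossing each possibility with the mother i i and summing P(type B): 1/4·1/2 + 1/4·0 + 1/4·1 + 1/4·1/2 = 1/2.
Similarly for Rh via the father's Rh distribution: P(Rh+) = 1/4.
Independent loci: 1/2 × 1/4 = 1/8.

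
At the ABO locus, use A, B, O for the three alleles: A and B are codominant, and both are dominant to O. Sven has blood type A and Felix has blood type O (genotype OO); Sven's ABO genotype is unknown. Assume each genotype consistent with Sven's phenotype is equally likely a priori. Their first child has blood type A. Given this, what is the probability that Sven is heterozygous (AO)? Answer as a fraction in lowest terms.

1/3

Possible genotypes: Sven ∈ {AA, AO}; Felix ∈ {OO}.
Weight each parental genotype pair by prior × P(type-A child):
  AA × OO: posterior weight 2/3.
  AO × OO: posterior weight 1/3.
Sum the posterior weight over pairs where Sven is AO: 1/3.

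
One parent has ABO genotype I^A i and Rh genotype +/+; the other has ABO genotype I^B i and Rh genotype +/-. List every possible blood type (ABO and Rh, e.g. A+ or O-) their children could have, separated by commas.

Gametes from I^A i × I^B i give offspring ABO genotypes I^A I^B, I^A i, I^B i, i i, i.e. phenotypes O, A, B, AB.
Rh cross +/+ × +/- → phenotypes Rh+.
Combining independently: O+, A+, B+, AB+.

O+, A+, B+, AB+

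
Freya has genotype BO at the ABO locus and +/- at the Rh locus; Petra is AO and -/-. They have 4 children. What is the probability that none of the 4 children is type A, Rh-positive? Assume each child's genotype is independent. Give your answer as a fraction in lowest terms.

2401/4096

ABO cross BO × AO → 1/4 O, 1/4 A, 1/4 B, 1/4 AB.
Rh cross +/- × -/- → 1/2 Rh+, 1/2 Rh-; so P(type A, Rh-positive) = 1/4 × 1/2 = 1/8 per child.
P(not type A, Rh-positive) = 7/8 for one child; (7/8)^4 = 2401/4096.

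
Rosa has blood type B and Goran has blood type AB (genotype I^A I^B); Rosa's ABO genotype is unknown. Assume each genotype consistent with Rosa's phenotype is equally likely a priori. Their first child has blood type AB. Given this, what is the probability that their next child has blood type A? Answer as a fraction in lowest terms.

1/12

Possible genotypes: Rosa ∈ {I^B I^B, I^B i}; Goran ∈ {I^A I^B}.
Weight each parental genotype pair by prior × P(type-AB child):
  I^B I^B × I^A I^B: posterior weight 2/3; P(next child type A) = 0.
  I^B i × I^A I^B: posterior weight 1/3; P(next child type A) = 1/4.
Weighted sum = 1/12.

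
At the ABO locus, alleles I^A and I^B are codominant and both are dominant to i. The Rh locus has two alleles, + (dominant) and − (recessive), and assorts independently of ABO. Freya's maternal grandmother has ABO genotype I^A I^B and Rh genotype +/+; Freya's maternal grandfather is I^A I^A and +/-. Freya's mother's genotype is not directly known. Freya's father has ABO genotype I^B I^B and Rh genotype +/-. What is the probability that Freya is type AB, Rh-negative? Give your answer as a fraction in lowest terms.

Freya's mother's ABO genotype from I^A I^B × I^A I^A: 1/2 I^A I^A, 1/2 I^A I^B.
Crossing each possibility with the father I^B I^B and summing P(type AB): 1/2·1 + 1/2·1/2 = 3/4.
Similarly for Rh via the mother's Rh distribution: P(Rh-) = 1/8.
Independent loci: 3/4 × 1/8 = 3/32.

3/32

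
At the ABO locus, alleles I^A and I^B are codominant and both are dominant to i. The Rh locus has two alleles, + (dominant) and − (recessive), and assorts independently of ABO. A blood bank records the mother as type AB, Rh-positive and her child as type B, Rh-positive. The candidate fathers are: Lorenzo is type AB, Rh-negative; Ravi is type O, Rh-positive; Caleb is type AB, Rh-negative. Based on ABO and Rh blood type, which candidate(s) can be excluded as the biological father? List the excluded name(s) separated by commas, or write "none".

none

A candidate is excluded only if no genotype consistent with his phenotype could produce a type B, Rh-positive child with a type AB, Rh-positive mother.
Every candidate has at least one consistent genotype combination, so none can be excluded.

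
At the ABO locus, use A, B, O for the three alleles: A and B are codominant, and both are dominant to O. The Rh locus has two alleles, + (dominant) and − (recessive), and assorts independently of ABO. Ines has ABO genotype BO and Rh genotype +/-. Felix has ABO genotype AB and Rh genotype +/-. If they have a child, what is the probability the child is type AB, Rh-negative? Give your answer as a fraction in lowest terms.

1/16

ABO cross BO × AB → offspring phenotypes: 1/4 A, 1/2 B, 1/4 AB.
Rh cross +/- × +/- → 3/4 Rh+, 1/4 Rh-.
Independent loci: P(type AB, Rh-negative) = 1/4 × 1/4 = 1/16.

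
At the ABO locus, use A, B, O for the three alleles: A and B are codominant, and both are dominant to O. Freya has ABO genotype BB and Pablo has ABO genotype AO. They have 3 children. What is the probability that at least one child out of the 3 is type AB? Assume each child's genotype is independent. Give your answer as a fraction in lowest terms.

7/8

ABO cross BB × AO → 1/2 B, 1/2 AB.
So P(type AB) = 1/2 per child.
P(none) = (1/2)^3 = 1/8; P(at least one) = 1 − 1/8 = 7/8.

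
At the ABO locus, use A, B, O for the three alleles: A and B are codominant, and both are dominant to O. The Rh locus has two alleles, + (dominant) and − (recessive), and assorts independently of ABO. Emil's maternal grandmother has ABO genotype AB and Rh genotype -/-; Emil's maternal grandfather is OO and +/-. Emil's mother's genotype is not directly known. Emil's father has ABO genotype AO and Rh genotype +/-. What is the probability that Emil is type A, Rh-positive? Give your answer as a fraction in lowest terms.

5/16

Emil's mother's ABO genotype from AB × OO: 1/2 AO, 1/2 BO.
Crossing each possibility with the father AO and summing P(type A): 1/2·3/4 + 1/2·1/4 = 1/2.
Similarly for Rh via the mother's Rh distribution: P(Rh+) = 5/8.
Independent loci: 1/2 × 5/8 = 5/16.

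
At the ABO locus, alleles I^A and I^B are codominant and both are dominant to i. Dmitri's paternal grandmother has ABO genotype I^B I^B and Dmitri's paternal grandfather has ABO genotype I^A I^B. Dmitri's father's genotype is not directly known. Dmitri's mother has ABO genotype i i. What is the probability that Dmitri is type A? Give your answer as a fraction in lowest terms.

1/4

Dmitri's father's ABO genotype from I^B I^B × I^A I^B: 1/2 I^A I^B, 1/2 I^B I^B.
Crossing each possibility with the mother i i and summing P(type A): 1/2·1/2 + 1/2·0 = 1/4.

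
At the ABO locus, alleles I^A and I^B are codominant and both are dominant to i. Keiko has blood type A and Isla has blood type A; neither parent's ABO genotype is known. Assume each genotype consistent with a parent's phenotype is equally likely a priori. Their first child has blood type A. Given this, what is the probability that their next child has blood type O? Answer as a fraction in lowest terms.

Possible genotypes: Keiko ∈ {I^A I^A, I^A i}; Isla ∈ {I^A I^A, I^A i}.
Weight each parental genotype pair by prior × P(type-A child):
  I^A I^A × I^A I^A: posterior weight 4/15; P(next child type O) = 0.
  I^A I^A × I^A i: posterior weight 4/15; P(next child type O) = 0.
  I^A i × I^A I^A: posterior weight 4/15; P(next child type O) = 0.
  I^A i × I^A i: posterior weight 1/5; P(next child type O) = 1/4.
Weighted sum = 1/20.

1/20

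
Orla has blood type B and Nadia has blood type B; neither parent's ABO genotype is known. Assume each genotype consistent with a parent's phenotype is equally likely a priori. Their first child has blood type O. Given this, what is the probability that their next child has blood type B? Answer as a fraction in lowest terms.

3/4

Possible genotypes: Orla ∈ {I^B I^B, I^B i}; Nadia ∈ {I^B I^B, I^B i}.
Weight each parental genotype pair by prior × P(type-O child):
  I^B i × I^B i: posterior weight 1; P(next child type B) = 3/4.
Weighted sum = 3/4.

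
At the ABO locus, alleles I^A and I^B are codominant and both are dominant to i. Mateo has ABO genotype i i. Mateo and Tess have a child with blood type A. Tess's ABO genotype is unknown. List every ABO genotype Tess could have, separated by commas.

For each candidate genotype of Tess, check whether crossing it with i i can produce every observed child phenotype.
  I^A I^A → possible child types {A} ✓
  I^A I^B → possible child types {A, B} ✓
  I^A i → possible child types {O, A} ✓
  I^B I^B → possible child types {B} ✗
  I^B i → possible child types {O, B} ✗
  i i → possible child types {O} ✗

I^A I^A, I^A I^B, I^A i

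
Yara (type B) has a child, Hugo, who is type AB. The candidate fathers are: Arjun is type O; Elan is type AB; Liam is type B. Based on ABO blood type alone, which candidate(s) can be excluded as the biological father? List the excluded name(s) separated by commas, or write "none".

Arjun, Liam

A candidate is excluded only if no genotype consistent with his phenotype could produce a type AB child with a type B mother.
Arjun (type O): no genotype consistent with that phenotype can produce a type-AB child with a type-B mother.
Liam (type B): no genotype consistent with that phenotype can produce a type-AB child with a type-B mother.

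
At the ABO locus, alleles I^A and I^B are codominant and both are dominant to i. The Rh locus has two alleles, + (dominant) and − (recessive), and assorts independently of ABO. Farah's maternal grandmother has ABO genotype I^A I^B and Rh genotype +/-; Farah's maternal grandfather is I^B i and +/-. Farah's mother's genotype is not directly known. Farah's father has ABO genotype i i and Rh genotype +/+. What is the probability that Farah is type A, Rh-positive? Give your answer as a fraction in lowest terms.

1/4

Farah's mother's ABO genotype from I^A I^B × I^B i: 1/4 I^A I^B, 1/4 I^A i, 1/4 I^B I^B, 1/4 I^B i.
Crossing each possibility with the father i i and summing P(type A): 1/4·1/2 + 1/4·1/2 + 1/4·0 + 1/4·0 = 1/4.
Similarly for Rh via the mother's Rh distribution: P(Rh+) = 1.
Independent loci: 1/4 × 1 = 1/4.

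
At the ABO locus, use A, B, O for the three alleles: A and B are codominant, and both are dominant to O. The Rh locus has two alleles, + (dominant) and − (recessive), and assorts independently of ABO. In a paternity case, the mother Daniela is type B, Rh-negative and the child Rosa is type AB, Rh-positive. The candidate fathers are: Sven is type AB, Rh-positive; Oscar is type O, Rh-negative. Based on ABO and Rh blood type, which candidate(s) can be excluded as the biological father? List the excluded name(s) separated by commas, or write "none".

Oscar

A candidate is excluded only if no genotype consistent with his phenotype could produce a type AB, Rh-positive child with a type B, Rh-negative mother.
Oscar (type O, Rh-): no genotype consistent with that phenotype can produce a type-AB Rh+ child with a type-B mother.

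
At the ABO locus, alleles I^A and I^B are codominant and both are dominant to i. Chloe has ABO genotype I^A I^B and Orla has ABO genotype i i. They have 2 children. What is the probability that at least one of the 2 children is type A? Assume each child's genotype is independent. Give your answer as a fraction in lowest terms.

ABO cross I^A I^B × i i → 1/2 A, 1/2 B.
So P(type A) = 1/2 per child.
P(none) = (1/2)^2 = 1/4; P(at least one) = 1 − 1/4 = 3/4.

3/4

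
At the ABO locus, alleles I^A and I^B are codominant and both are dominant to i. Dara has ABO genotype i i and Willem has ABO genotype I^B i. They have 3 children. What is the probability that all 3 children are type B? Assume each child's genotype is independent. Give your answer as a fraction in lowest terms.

1/8

ABO cross i i × I^B i → 1/2 O, 1/2 B.
So P(type B) = 1/2 per child.
All 3 independent: (1/2)^3 = 1/8.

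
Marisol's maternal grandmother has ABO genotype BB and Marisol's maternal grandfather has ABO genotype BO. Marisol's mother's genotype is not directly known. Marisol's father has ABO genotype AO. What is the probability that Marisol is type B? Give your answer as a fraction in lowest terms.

3/8

Marisol's mother's ABO genotype from BB × BO: 1/2 BB, 1/2 BO.
Crossing each possibility with the father AO and summing P(type B): 1/2·1/2 + 1/2·1/4 = 3/8.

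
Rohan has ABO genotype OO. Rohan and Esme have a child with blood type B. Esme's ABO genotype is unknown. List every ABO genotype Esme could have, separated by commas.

AB, BB, BO

For each candidate genotype of Esme, check whether crossing it with OO can produce every observed child phenotype.
  AA → possible child types {A} ✗
  AB → possible child types {A, B} ✓
  AO → possible child types {O, A} ✗
  BB → possible child types {B} ✓
  BO → possible child types {O, B} ✓
  OO → possible child types {O} ✗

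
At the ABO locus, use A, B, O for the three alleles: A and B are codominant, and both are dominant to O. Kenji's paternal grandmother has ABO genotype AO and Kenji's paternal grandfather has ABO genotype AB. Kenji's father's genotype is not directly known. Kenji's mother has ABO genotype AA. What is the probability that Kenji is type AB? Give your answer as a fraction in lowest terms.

1/4

Kenji's father's ABO genotype from AO × AB: 1/4 AA, 1/4 AB, 1/4 AO, 1/4 BO.
Crossing each possibility with the mother AA and summing P(type AB): 1/4·0 + 1/4·1/2 + 1/4·0 + 1/4·1/2 = 1/4.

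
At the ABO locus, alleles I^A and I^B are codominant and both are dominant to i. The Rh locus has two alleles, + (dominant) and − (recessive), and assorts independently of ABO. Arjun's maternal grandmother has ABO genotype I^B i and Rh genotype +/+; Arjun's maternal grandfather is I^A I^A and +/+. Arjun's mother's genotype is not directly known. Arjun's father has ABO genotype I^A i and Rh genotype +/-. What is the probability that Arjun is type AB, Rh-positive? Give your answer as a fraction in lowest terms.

1/8

Arjun's mother's ABO genotype from I^B i × I^A I^A: 1/2 I^A I^B, 1/2 I^A i.
Crossing each possibility with the father I^A i and summing P(type AB): 1/2·1/4 + 1/2·0 = 1/8.
Similarly for Rh via the mother's Rh distribution: P(Rh+) = 1.
Independent loci: 1/8 × 1 = 1/8.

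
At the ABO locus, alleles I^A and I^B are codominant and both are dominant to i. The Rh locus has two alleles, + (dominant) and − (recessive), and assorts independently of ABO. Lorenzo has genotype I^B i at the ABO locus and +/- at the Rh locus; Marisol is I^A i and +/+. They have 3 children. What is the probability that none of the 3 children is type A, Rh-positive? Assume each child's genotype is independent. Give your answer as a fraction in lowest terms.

27/64

ABO cross I^B i × I^A i → 1/4 O, 1/4 A, 1/4 B, 1/4 AB.
Rh cross +/- × +/+ → 1 Rh+; so P(type A, Rh-positive) = 1/4 × 1 = 1/4 per child.
P(not type A, Rh-positive) = 3/4 for one child; (3/4)^3 = 27/64.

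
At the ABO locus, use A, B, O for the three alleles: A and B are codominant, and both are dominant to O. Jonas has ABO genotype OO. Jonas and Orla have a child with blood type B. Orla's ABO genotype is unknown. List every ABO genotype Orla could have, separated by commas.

AB, BB, BO

For each candidate genotype of Orla, check whether crossing it with OO can produce every observed child phenotype.
  AA → possible child types {A} ✗
  AB → possible child types {A, B} ✓
  AO → possible child types {O, A} ✗
  BB → possible child types {B} ✓
  BO → possible child types {O, B} ✓
  OO → possible child types {O} ✗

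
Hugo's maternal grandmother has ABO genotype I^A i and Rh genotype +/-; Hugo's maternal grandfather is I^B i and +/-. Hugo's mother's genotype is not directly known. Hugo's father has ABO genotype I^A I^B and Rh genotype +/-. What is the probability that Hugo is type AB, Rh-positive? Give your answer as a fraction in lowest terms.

Hugo's mother's ABO genotype from I^A i × I^B i: 1/4 I^A I^B, 1/4 I^A i, 1/4 I^B i, 1/4 i i.
Crossing each possibility with the father I^A I^B and summing P(type AB): 1/4·1/2 + 1/4·1/4 + 1/4·1/4 + 1/4·0 = 1/4.
Similarly for Rh via the mother's Rh distribution: P(Rh+) = 3/4.
Independent loci: 1/4 × 3/4 = 3/16.

3/16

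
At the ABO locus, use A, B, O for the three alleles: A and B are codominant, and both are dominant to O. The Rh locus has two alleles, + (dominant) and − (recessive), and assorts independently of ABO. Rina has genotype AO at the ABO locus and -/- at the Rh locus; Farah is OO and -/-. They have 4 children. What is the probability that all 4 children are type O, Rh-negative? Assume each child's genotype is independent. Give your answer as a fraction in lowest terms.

ABO cross AO × OO → 1/2 O, 1/2 A.
Rh cross -/- × -/- → 1 Rh-; so P(type O, Rh-negative) = 1/2 × 1 = 1/2 per child.
All 4 independent: (1/2)^4 = 1/16.

1/16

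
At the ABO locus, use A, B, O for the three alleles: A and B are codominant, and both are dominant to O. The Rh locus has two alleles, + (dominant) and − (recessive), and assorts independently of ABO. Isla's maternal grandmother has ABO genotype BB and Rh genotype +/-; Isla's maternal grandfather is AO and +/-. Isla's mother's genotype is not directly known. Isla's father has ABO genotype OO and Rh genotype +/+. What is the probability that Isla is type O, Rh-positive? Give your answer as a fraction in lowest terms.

1/4

Isla's mother's ABO genotype from BB × AO: 1/2 AB, 1/2 BO.
Crossing each possibility with the father OO and summing P(type O): 1/2·0 + 1/2·1/2 = 1/4.
Similarly for Rh via the mother's Rh distribution: P(Rh+) = 1.
Independent loci: 1/4 × 1 = 1/4.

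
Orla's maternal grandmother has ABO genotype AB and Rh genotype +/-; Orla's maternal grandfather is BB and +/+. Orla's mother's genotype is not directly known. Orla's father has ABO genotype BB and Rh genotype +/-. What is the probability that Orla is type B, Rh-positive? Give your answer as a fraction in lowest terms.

21/32

Orla's mother's ABO genotype from AB × BB: 1/2 AB, 1/2 BB.
Crossing each possibility with the father BB and summing P(type B): 1/2·1/2 + 1/2·1 = 3/4.
Similarly for Rh via the mother's Rh distribution: P(Rh+) = 7/8.
Independent loci: 3/4 × 7/8 = 21/32.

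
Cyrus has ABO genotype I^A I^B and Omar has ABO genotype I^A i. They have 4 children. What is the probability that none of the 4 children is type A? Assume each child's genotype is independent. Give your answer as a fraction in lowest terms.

1/16

ABO cross I^A I^B × I^A i → 1/2 A, 1/4 B, 1/4 AB.
So P(type A) = 1/2 per child.
P(not type A) = 1/2 for one child; (1/2)^4 = 1/16.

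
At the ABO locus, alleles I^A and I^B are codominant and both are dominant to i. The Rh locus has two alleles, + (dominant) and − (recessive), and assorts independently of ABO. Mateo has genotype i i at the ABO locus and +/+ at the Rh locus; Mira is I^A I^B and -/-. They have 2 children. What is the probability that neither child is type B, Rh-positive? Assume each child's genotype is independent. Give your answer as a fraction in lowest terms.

ABO cross i i × I^A I^B → 1/2 A, 1/2 B.
Rh cross +/+ × -/- → 1 Rh+; so P(type B, Rh-positive) = 1/2 × 1 = 1/2 per child.
P(not type B, Rh-positive) = 1/2 for one child; (1/2)^2 = 1/4.

1/4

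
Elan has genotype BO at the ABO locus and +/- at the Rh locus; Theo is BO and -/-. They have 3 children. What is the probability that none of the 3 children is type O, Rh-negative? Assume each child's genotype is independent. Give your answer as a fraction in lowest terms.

343/512

ABO cross BO × BO → 1/4 O, 3/4 B.
Rh cross +/- × -/- → 1/2 Rh+, 1/2 Rh-; so P(type O, Rh-negative) = 1/4 × 1/2 = 1/8 per child.
P(not type O, Rh-negative) = 7/8 for one child; (7/8)^3 = 343/512.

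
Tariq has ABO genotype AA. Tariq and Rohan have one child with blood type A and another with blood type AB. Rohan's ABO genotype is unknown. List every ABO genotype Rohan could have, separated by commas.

AB, BO

For each candidate genotype of Rohan, check whether crossing it with AA can produce every observed child phenotype.
  AA → possible child types {A} ✗
  AB → possible child types {A, AB} ✓
  AO → possible child types {A} ✗
  BB → possible child types {AB} ✗
  BO → possible child types {A, AB} ✓
  OO → possible child types {A} ✗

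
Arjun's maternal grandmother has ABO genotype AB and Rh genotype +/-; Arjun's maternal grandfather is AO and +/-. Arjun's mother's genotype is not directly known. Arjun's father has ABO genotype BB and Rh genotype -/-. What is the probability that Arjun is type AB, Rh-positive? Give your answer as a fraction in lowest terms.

1/4

Arjun's mother's ABO genotype from AB × AO: 1/4 AA, 1/4 AB, 1/4 AO, 1/4 BO.
Crossing each possibility with the father BB and summing P(type AB): 1/4·1 + 1/4·1/2 + 1/4·1/2 + 1/4·0 = 1/2.
Similarly for Rh via the mother's Rh distribution: P(Rh+) = 1/2.
Independent loci: 1/2 × 1/2 = 1/4.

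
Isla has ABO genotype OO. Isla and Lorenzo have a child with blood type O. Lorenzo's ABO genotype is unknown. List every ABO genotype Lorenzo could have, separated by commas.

For each candidate genotype of Lorenzo, check whether crossing it with OO can produce every observed child phenotype.
  AA → possible child types {A} ✗
  AB → possible child types {A, B} ✗
  AO → possible child types {O, A} ✓
  BB → possible child types {B} ✗
  BO → possible child types {O, B} ✓
  OO → possible child types {O} ✓

AO, BO, OO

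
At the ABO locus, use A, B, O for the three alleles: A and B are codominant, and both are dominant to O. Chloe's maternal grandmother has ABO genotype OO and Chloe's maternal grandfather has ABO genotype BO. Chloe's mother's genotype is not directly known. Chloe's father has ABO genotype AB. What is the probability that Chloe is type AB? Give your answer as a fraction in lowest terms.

Chloe's mother's ABO genotype from OO × BO: 1/2 BO, 1/2 OO.
Crossing each possibility with the father AB and summing P(type AB): 1/2·1/4 + 1/2·0 = 1/8.

1/8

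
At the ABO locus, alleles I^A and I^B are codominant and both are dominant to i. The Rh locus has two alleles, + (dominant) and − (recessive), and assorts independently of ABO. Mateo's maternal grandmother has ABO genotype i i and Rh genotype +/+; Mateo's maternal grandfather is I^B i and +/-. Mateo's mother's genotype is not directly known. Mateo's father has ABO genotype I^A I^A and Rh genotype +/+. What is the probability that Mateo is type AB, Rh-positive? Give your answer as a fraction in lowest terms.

1/4

Mateo's mother's ABO genotype from i i × I^B i: 1/2 I^B i, 1/2 i i.
Crossing each possibility with the father I^A I^A and summing P(type AB): 1/2·1/2 + 1/2·0 = 1/4.
Similarly for Rh via the mother's Rh distribution: P(Rh+) = 1.
Independent loci: 1/4 × 1 = 1/4.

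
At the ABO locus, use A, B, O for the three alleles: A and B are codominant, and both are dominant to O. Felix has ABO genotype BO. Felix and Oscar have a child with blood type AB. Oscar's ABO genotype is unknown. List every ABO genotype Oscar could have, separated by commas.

For each candidate genotype of Oscar, check whether crossing it with BO can produce every observed child phenotype.
  AA → possible child types {A, AB} ✓
  AB → possible child types {A, B, AB} ✓
  AO → possible child types {O, A, B, AB} ✓
  BB → possible child types {B} ✗
  BO → possible child types {O, B} ✗
  OO → possible child types {O, B} ✗

AA, AB, AO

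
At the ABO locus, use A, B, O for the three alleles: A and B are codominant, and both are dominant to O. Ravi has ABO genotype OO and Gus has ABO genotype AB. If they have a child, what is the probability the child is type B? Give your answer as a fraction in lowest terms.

1/2

ABO cross OO × AB → offspring phenotypes: 1/2 A, 1/2 B.
So P(type B) = 1/2.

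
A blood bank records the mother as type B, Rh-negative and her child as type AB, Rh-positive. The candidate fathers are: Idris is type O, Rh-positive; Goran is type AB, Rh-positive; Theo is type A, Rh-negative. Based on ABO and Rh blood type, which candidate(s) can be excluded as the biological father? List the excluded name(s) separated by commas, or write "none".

Idris, Theo

A candidate is excluded only if no genotype consistent with his phenotype could produce a type AB, Rh-positive child with a type B, Rh-negative mother.
Idris (type O, Rh+): no genotype consistent with that phenotype can produce a type-AB Rh+ child with a type-B mother.
Theo (type A, Rh-): no genotype consistent with that phenotype can produce a type-AB Rh+ child with a type-B mother.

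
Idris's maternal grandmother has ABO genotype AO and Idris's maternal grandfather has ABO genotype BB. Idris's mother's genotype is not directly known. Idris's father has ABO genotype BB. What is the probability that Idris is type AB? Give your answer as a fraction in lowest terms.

Idris's mother's ABO genotype from AO × BB: 1/2 AB, 1/2 BO.
Crossing each possibility with the father BB and summing P(type AB): 1/2·1/2 + 1/2·0 = 1/4.

1/4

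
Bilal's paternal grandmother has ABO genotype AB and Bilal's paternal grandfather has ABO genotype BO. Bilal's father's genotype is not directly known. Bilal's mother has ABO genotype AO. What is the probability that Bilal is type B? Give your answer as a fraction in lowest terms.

1/4

Bilal's father's ABO genotype from AB × BO: 1/4 AB, 1/4 AO, 1/4 BB, 1/4 BO.
Crossing each possibility with the mother AO and summing P(type B): 1/4·1/4 + 1/4·0 + 1/4·1/2 + 1/4·1/4 = 1/4.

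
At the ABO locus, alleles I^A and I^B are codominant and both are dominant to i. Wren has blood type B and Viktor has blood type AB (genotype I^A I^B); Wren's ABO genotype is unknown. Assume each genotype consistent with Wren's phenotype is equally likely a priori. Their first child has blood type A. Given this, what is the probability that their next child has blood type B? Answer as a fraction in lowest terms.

Possible genotypes: Wren ∈ {I^B I^B, I^B i}; Viktor ∈ {I^A I^B}.
Weight each parental genotype pair by prior × P(type-A child):
  I^B i × I^A I^B: posterior weight 1; P(next child type B) = 1/2.
Weighted sum = 1/2.

1/2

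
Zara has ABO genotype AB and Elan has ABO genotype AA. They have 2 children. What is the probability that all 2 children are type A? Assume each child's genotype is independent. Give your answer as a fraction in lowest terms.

ABO cross AB × AA → 1/2 A, 1/2 AB.
So P(type A) = 1/2 per child.
All 2 independent: (1/2)^2 = 1/4.

1/4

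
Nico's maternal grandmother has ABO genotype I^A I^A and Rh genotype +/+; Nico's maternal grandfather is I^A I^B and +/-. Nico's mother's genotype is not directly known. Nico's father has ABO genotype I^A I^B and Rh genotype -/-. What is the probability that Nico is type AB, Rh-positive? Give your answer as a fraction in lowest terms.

Nico's mother's ABO genotype from I^A I^A × I^A I^B: 1/2 I^A I^A, 1/2 I^A I^B.
Crossing each possibility with the father I^A I^B and summing P(type AB): 1/2·1/2 + 1/2·1/2 = 1/2.
Similarly for Rh via the mother's Rh distribution: P(Rh+) = 3/4.
Independent loci: 1/2 × 3/4 = 3/8.

3/8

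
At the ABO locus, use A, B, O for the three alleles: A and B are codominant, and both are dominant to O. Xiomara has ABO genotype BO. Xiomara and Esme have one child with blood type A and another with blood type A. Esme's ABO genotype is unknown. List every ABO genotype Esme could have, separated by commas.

For each candidate genotype of Esme, check whether crossing it with BO can produce every observed child phenotype.
  AA → possible child types {A, AB} ✓
  AB → possible child types {A, B, AB} ✓
  AO → possible child types {O, A, B, AB} ✓
  BB → possible child types {B} ✗
  BO → possible child types {O, B} ✗
  OO → possible child types {O, B} ✗

AA, AB, AO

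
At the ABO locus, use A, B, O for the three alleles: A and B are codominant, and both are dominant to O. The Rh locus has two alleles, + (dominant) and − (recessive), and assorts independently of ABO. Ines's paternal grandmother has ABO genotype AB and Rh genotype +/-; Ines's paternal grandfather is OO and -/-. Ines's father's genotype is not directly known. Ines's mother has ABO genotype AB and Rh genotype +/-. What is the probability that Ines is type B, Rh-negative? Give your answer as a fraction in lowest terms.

9/64

Ines's father's ABO genotype from AB × OO: 1/2 AO, 1/2 BO.
Crossing each possibility with the mother AB and summing P(type B): 1/2·1/4 + 1/2·1/2 = 3/8.
Similarly for Rh via the father's Rh distribution: P(Rh-) = 3/8.
Independent loci: 3/8 × 3/8 = 9/64.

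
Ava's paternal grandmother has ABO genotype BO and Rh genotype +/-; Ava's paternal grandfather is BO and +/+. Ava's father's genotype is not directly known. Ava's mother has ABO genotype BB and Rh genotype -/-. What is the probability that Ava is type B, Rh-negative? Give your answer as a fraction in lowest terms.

Ava's father's ABO genotype from BO × BO: 1/4 BB, 1/2 BO, 1/4 OO.
Crossing each possibility with the mother BB and summing P(type B): 1/4·1 + 1/2·1 + 1/4·1 = 1.
Similarly for Rh via the father's Rh distribution: P(Rh-) = 1/4.
Independent loci: 1 × 1/4 = 1/4.

1/4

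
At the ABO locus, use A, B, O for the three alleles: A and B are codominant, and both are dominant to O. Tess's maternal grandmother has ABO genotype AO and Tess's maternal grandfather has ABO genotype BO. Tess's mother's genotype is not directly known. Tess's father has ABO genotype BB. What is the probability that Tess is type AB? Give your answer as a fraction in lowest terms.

1/4

Tess's mother's ABO genotype from AO × BO: 1/4 AB, 1/4 AO, 1/4 BO, 1/4 OO.
Crossing each possibility with the father BB and summing P(type AB): 1/4·1/2 + 1/4·1/2 + 1/4·0 + 1/4·0 = 1/4.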